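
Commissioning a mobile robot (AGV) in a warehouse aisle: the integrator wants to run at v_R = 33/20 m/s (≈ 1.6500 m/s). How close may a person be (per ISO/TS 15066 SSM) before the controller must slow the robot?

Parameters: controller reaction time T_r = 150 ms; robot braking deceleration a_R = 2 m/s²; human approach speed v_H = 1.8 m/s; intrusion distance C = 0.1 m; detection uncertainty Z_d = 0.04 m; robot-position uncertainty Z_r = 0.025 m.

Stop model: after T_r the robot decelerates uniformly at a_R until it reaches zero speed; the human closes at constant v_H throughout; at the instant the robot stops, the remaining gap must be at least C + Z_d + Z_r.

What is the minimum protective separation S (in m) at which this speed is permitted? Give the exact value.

braking lasts T_s = (33/20)/2 = 0.8250 s
reaction-phase robot travel = 1.6500·0.1500 = 0.2475 m
robot covers 1.6500·0.8250 − ½·2.0000·0.8250² = 0.6806 m while stopping
human closes 1.8000·0.9750 = 1.7550 m
C+Z_d+Z_r = 0.1000+0.0400+0.0250 = 0.1650 m
S_min ≈ 0.2475+0.6806+1.7550+0.1650  ⇒  S_min = 4557/1600 m

S_min = 4557/1600 m = 2.8481 m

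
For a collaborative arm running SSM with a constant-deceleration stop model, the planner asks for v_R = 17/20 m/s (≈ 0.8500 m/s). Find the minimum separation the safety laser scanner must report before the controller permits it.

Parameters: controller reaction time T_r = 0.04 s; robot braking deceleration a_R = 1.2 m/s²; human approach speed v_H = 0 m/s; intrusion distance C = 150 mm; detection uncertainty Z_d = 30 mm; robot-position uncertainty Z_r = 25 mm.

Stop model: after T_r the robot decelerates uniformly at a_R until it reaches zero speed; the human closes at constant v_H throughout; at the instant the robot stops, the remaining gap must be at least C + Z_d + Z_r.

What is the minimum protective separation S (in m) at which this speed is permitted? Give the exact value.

T_s = v_R/a_R = (17/20)/(6/5) = 0.7083 s
robot covers v_R·T_r = 0.8500·0.0400 = 0.0340 m before braking
robot under decel: 0.8500²/(2·1.2000) = 0.3010 m
human closes 0.0000·0.7483 = 0.0000 m
margins: 0.1500+0.0300+0.0250 = 0.2050 m
S_min ≈ 0.0340+0.3010+0.0000+0.2050  ⇒  S_min = 12961/24000 m

S_min = 12961/24000 m = 0.5400 m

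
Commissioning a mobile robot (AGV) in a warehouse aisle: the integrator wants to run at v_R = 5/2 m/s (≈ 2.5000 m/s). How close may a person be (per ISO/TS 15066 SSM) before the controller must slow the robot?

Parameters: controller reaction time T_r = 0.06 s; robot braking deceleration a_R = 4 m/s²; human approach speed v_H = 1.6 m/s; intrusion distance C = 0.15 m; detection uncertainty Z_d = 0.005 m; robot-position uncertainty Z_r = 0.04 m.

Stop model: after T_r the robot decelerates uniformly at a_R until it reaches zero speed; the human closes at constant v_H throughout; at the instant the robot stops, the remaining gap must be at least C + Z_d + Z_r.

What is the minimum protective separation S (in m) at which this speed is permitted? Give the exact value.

braking lasts T_s = (5/2)/4 = 0.6250 s
robot in T_r: 2.5000·0.0600 = 0.1500 m
robot under decel: 2.5000²/(2·4.0000) = 0.7812 m
person approaches 1.6000·(0.0600+0.6250) = 1.0960 m
margins: 0.1500+0.0050+0.0400 = 0.1950 m
S_min ≈ 0.1500+0.7812+1.0960+0.1950  ⇒  S_min = 8889/4000 m

S_min = 8889/4000 m = 2.2222 m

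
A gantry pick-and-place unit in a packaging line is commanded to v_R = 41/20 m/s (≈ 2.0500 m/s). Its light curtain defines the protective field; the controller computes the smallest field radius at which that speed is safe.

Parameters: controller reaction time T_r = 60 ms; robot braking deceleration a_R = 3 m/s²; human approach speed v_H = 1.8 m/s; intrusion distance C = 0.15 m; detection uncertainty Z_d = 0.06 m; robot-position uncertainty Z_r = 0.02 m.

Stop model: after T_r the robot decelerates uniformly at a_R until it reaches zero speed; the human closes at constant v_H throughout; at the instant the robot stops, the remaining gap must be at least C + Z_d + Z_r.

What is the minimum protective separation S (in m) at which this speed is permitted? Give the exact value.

S_min = 28697/12000 m = 2.3914 m

braking lasts T_s = (41/20)/3 = 0.6833 s
robot in T_r: 2.0500·0.0600 = 0.1230 m
robot covers 2.0500·0.6833 − ½·3.0000·0.6833² = 0.7004 m while stopping
human over T_r+T_s: 1.8000·(0.0600+0.6833) = 1.3380 m
C+Z_d+Z_r = 0.1500+0.0600+0.0200 = 0.2300 m
S_min ≈ 0.1230+0.7004+1.3380+0.2300  ⇒  S_min = 28697/12000 m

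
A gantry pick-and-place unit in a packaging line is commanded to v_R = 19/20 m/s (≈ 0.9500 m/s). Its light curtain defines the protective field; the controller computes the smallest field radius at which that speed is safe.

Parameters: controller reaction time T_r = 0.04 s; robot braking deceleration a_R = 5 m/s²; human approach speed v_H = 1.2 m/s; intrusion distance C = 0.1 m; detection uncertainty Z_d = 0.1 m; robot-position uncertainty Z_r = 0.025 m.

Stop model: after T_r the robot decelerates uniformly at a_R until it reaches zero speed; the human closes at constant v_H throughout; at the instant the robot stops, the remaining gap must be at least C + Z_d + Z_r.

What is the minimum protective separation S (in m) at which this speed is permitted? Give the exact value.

S_min = 2517/4000 m = 0.6292 m

braking lasts T_s = (19/20)/5 = 0.1900 s
reaction-phase robot travel = 0.9500·0.0400 = 0.0380 m
braking distance = 0.9500²/(2·5.0000) = 0.0902 m
person approaches 1.2000·(0.0400+0.1900) = 0.2760 m
residual clearance needed = 0.1000+0.1000+0.0250 = 0.2250 m
S_min ≈ 0.0380+0.0902+0.2760+0.2250  ⇒  S_min = 2517/4000 m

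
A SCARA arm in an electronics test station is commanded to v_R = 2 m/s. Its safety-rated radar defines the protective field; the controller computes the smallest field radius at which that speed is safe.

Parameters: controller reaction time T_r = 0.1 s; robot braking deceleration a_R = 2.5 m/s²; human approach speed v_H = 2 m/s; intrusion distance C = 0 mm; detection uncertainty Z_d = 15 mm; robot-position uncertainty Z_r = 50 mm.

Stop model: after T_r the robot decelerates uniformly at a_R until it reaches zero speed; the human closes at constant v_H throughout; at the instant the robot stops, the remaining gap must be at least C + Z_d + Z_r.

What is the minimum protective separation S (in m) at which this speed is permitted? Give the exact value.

T_s = v_R/a_R = 2/(5/2) = 0.8000 s
robot covers v_R·T_r = 2.0000·0.1000 = 0.2000 m before braking
braking distance = 2.0000²/(2·2.5000) = 0.8000 m
human closes 2.0000·0.9000 = 1.8000 m
margins: 0.0000+0.0150+0.0500 = 0.0650 m
S_min ≈ 0.2000+0.8000+1.8000+0.0650  ⇒  S_min = 573/200 m

S_min = 573/200 m = 2.8650 m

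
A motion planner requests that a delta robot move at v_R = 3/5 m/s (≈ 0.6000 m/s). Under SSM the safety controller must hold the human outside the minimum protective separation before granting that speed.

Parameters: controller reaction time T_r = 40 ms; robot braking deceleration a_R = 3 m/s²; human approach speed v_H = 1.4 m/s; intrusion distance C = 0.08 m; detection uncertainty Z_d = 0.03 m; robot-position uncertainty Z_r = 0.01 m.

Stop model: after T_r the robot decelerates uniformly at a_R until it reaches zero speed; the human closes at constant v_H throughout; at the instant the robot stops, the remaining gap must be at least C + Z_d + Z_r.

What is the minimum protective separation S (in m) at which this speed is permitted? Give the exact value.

S_min = 27/50 m = 0.5400 m

T_s = v_R/a_R = (3/5)/3 = 0.2000 s
reaction-phase robot travel = 0.6000·0.0400 = 0.0240 m
robot covers 0.6000·0.2000 − ½·3.0000·0.2000² = 0.0600 m while stopping
human over T_r+T_s: 1.4000·(0.0400+0.2000) = 0.3360 m
C+Z_d+Z_r = 0.0800+0.0300+0.0100 = 0.1200 m
S_min ≈ 0.0240+0.0600+0.3360+0.1200  ⇒  S_min = 27/50 m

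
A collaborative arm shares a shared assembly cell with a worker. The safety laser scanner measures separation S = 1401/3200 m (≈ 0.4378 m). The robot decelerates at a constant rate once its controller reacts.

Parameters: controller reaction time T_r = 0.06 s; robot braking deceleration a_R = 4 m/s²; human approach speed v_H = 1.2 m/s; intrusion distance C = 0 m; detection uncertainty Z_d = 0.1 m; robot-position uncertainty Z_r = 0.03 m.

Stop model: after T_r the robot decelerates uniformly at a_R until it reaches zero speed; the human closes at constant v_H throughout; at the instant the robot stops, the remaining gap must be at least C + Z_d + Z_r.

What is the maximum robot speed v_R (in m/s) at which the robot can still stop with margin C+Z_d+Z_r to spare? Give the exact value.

v_R_max = 11/20 m/s = 0.5500 m/s

collect terms ⇒ (1/8)·v_R² + (9/25)·v_R + (-3773/16000) = 0
  disc = (9/25)² − 4·(1/8)·(-3773/16000) = 39601/160000 ; √disc = 199/400
  v_R = (−(9/25) + 199/400) / (2·(1/8)) = 11/20 m/s
check:
stop time T_s = (11/20)/4 = 0.1375 s
robot covers v_R·T_r = 0.5500·0.0600 = 0.0330 m before braking
robot under decel: 0.5500²/(2·4.0000) = 0.0378 m
human over T_r+T_s: 1.2000·(0.0600+0.1375) = 0.2370 m
C+Z_d+Z_r = 0.0000+0.1000+0.0300 = 0.1300 m
sum ≈ 0.0330+0.0378+0.2370+0.1300 ≈ 0.4378 m = S ✓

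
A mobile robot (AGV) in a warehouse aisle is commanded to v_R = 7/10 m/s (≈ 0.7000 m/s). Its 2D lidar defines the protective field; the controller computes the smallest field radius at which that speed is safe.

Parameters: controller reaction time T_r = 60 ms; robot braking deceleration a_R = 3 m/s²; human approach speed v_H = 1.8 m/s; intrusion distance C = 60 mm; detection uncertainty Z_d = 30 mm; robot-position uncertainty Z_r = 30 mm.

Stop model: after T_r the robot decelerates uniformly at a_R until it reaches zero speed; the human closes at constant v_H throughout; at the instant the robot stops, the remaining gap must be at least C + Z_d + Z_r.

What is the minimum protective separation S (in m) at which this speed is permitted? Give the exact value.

braking lasts T_s = (7/10)/3 = 0.2333 s
reaction-phase robot travel = 0.7000·0.0600 = 0.0420 m
robot under decel: 0.7000²/(2·3.0000) = 0.0817 m
human closes 1.8000·0.2933 = 0.5280 m
residual clearance needed = 0.0600+0.0300+0.0300 = 0.1200 m
S_min ≈ 0.0420+0.0817+0.5280+0.1200  ⇒  S_min = 463/600 m

S_min = 463/600 m = 0.7717 m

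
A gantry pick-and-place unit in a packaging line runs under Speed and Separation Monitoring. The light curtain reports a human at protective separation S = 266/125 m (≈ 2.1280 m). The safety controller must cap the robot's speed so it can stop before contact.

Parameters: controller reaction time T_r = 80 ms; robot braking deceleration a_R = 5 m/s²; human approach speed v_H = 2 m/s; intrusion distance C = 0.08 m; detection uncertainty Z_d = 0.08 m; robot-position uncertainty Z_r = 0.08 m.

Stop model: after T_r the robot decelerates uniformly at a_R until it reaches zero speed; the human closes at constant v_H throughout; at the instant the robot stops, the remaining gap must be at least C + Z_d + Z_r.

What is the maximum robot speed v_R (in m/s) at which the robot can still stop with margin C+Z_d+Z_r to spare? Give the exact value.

quadratic (1/10)·v² + (12/25)·v + (-216/125) = 0
  disc = (12/25)² − 4·(1/10)·(-216/125) = 576/625 ; √disc = 24/25
  v_R = (−(12/25) + 24/25) / (2·(1/10)) = 12/5 m/s
check:
T_s = v_R/a_R = (12/5)/5 = 0.4800 s
robot covers v_R·T_r = 2.4000·0.0800 = 0.1920 m before braking
braking distance = 2.4000²/(2·5.0000) = 0.5760 m
human over T_r+T_s: 2.0000·(0.0800+0.4800) = 1.1200 m
C+Z_d+Z_r = 0.0800+0.0800+0.0800 = 0.2400 m
sum ≈ 0.1920+0.5760+1.1200+0.2400 ≈ 2.1280 m = S ✓

v_R_max = 12/5 m/s = 2.4000 m/s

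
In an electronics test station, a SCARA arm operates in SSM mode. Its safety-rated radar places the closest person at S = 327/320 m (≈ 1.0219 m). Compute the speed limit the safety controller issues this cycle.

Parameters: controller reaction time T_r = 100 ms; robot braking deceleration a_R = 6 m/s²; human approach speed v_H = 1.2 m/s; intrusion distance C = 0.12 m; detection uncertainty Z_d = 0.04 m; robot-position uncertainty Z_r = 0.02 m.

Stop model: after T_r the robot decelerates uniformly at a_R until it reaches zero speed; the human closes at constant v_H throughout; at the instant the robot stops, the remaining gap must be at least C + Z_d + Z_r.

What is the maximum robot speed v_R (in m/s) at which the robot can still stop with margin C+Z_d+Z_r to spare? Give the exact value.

v_R_max = 33/20 m/s = 1.6500 m/s

at the boundary: (1/12)·v² + (3/10)·v + (-231/320) = 0
  disc = (3/10)² − 4·(1/12)·(-231/320) = 529/1600 ; √disc = 23/40
  v_R = (−(3/10) + 23/40) / (2·(1/12)) = 33/20 m/s
check:
T_s = v_R/a_R = (33/20)/6 = 0.2750 s
robot in T_r: 1.6500·0.1000 = 0.1650 m
braking distance = 1.6500²/(2·6.0000) = 0.2269 m
person approaches 1.2000·(0.1000+0.2750) = 0.4500 m
C+Z_d+Z_r = 0.1200+0.0400+0.0200 = 0.1800 m
sum ≈ 0.1650+0.2269+0.4500+0.1800 ≈ 1.0219 m = S ✓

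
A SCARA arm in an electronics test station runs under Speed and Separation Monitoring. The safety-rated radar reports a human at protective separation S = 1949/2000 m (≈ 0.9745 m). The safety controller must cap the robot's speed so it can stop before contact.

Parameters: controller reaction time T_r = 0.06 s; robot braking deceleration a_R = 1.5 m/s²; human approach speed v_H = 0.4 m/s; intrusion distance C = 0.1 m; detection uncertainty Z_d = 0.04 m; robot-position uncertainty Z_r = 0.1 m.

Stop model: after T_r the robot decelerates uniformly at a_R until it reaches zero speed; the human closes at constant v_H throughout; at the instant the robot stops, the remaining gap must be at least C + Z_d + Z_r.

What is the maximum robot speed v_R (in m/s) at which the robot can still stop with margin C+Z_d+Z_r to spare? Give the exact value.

collect terms ⇒ (1/3)·v_R² + (49/150)·v_R + (-1421/2000) = 0
  disc = (49/150)² − 4·(1/3)·(-1421/2000) = 5929/5625 ; √disc = 77/75
  v_R = (−(49/150) + 77/75) / (2·(1/3)) = 21/20 m/s
check:
T_s = v_R/a_R = (21/20)/(3/2) = 0.7000 s
reaction-phase robot travel = 1.0500·0.0600 = 0.0630 m
braking distance = 1.0500²/(2·1.5000) = 0.3675 m
human over T_r+T_s: 0.4000·(0.0600+0.7000) = 0.3040 m
margins: 0.1000+0.0400+0.1000 = 0.2400 m
sum ≈ 0.0630+0.3675+0.3040+0.2400 ≈ 0.9745 m = S ✓

v_R_max = 21/20 m/s = 1.0500 m/s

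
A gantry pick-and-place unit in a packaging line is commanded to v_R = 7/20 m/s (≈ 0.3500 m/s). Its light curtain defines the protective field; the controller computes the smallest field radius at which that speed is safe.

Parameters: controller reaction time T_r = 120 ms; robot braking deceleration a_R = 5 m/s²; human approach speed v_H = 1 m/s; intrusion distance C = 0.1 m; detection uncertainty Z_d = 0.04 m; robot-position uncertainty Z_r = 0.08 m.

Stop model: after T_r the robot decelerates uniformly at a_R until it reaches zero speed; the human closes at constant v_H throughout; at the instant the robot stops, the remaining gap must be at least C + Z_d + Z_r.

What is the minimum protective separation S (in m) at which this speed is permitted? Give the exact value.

S_min = 1857/4000 m = 0.4642 m

T_s = v_R/a_R = (7/20)/5 = 0.0700 s
robot covers v_R·T_r = 0.3500·0.1200 = 0.0420 m before braking
braking distance = 0.3500²/(2·5.0000) = 0.0123 m
human closes 1.0000·0.1900 = 0.1900 m
C+Z_d+Z_r = 0.1000+0.0400+0.0800 = 0.2200 m
S_min ≈ 0.0420+0.0123+0.1900+0.2200  ⇒  S_min = 1857/4000 m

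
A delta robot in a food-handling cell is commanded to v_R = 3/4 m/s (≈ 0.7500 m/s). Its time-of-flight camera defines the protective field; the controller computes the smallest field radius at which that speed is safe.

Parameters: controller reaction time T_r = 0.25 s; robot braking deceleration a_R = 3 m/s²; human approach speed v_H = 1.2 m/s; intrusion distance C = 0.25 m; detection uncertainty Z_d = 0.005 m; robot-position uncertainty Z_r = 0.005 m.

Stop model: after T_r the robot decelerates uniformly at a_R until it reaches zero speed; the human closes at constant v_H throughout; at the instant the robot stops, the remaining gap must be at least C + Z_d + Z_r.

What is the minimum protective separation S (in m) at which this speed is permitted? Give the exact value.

S_min = 913/800 m = 1.1413 m

T_s = v_R/a_R = (3/4)/3 = 0.2500 s
robot covers v_R·T_r = 0.7500·0.2500 = 0.1875 m before braking
braking distance = 0.7500²/(2·3.0000) = 0.0938 m
person approaches 1.2000·(0.2500+0.2500) = 0.6000 m
margins: 0.2500+0.0050+0.0050 = 0.2600 m
S_min ≈ 0.1875+0.0938+0.6000+0.2600  ⇒  S_min = 913/800 m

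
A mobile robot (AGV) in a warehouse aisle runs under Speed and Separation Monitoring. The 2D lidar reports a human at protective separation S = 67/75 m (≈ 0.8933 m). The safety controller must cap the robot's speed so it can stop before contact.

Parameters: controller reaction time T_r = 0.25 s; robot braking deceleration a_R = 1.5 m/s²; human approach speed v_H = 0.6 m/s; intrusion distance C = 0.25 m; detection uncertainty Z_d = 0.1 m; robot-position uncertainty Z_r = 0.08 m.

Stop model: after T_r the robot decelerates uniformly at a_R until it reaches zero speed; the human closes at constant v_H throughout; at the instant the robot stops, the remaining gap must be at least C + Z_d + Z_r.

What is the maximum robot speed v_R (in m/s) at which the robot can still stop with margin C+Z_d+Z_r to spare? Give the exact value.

v_R_max = 2/5 m/s = 0.4000 m/s

at the boundary: (1/3)·v² + (13/20)·v + (-47/150) = 0
  disc = (13/20)² − 4·(1/3)·(-47/150) = 121/144 ; √disc = 11/12
  v_R = (−(13/20) + 11/12) / (2·(1/3)) = 2/5 m/s
check:
braking lasts T_s = (2/5)/(3/2) = 0.2667 s
robot covers v_R·T_r = 0.4000·0.2500 = 0.1000 m before braking
robot under decel: 0.4000²/(2·1.5000) = 0.0533 m
human over T_r+T_s: 0.6000·(0.2500+0.2667) = 0.3100 m
margins: 0.2500+0.1000+0.0800 = 0.4300 m
sum ≈ 0.1000+0.0533+0.3100+0.4300 ≈ 0.8933 m = S ✓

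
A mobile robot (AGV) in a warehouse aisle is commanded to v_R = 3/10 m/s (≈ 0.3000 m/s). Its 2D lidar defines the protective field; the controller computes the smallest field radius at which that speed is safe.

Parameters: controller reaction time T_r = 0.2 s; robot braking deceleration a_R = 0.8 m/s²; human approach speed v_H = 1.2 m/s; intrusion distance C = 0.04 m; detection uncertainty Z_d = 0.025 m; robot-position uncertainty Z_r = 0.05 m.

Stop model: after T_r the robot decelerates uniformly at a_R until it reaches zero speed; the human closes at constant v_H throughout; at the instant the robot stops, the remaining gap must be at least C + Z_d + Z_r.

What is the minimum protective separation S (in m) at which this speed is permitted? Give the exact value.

S_min = 737/800 m = 0.9213 m

braking lasts T_s = (3/10)/(4/5) = 0.3750 s
robot in T_r: 0.3000·0.2000 = 0.0600 m
robot under decel: 0.3000²/(2·0.8000) = 0.0563 m
human closes 1.2000·0.5750 = 0.6900 m
margins: 0.0400+0.0250+0.0500 = 0.1150 m
S_min ≈ 0.0600+0.0563+0.6900+0.1150  ⇒  S_min = 737/800 m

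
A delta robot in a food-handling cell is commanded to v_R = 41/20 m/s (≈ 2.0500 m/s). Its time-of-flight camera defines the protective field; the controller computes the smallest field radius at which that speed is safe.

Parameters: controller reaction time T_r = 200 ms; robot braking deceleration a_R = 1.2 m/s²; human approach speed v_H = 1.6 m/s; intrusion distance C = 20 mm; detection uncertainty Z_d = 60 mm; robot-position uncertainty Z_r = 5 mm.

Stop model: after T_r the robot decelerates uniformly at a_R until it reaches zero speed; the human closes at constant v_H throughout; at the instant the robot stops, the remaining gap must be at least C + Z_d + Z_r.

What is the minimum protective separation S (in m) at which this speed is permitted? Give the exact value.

braking lasts T_s = (41/20)/(6/5) = 1.7083 s
robot in T_r: 2.0500·0.2000 = 0.4100 m
robot under decel: 2.0500²/(2·1.2000) = 1.7510 m
human over T_r+T_s: 1.6000·(0.2000+1.7083) = 3.0533 m
margins: 0.0200+0.0600+0.0050 = 0.0850 m
S_min ≈ 0.4100+1.7510+3.0533+0.0850  ⇒  S_min = 8479/1600 m

S_min = 8479/1600 m = 5.2994 m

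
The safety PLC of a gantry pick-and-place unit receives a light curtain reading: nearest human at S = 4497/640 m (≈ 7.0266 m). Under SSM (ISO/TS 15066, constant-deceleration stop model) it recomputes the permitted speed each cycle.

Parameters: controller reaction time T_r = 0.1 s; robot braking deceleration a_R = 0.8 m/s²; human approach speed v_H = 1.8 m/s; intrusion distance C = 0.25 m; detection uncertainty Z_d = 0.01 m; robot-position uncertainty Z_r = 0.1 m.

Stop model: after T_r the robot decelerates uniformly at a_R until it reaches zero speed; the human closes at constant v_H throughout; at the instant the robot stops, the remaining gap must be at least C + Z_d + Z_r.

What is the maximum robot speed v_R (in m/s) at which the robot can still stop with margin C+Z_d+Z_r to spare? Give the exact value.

collect terms ⇒ (5/8)·v_R² + (47/20)·v_R + (-20757/3200) = 0
  disc = (47/20)² − 4·(5/8)·(-20757/3200) = 139129/6400 ; √disc = 373/80
  v_R = (−(47/20) + 373/80) / (2·(5/8)) = 37/20 m/s
check:
braking lasts T_s = (37/20)/(4/5) = 2.3125 s
robot in T_r: 1.8500·0.1000 = 0.1850 m
robot under decel: 1.8500²/(2·0.8000) = 2.1391 m
person approaches 1.8000·(0.1000+2.3125) = 4.3425 m
residual clearance needed = 0.2500+0.0100+0.1000 = 0.3600 m
sum ≈ 0.1850+2.1391+4.3425+0.3600 ≈ 7.0266 m = S ✓

v_R_max = 37/20 m/s = 1.8500 m/s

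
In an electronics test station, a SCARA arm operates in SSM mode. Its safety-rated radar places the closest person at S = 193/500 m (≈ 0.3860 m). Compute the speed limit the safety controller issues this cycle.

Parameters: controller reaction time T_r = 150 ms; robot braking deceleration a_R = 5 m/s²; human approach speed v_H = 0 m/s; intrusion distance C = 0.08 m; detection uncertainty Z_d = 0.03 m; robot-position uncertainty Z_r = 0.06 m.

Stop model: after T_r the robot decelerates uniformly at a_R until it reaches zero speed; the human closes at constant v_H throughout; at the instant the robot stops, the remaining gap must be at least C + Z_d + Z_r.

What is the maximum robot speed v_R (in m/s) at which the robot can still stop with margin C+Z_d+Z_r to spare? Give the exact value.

collect terms ⇒ (1/10)·v_R² + (3/20)·v_R + (-27/125) = 0
  disc = (3/20)² − 4·(1/10)·(-27/125) = 1089/10000 ; √disc = 33/100
  v_R = (−(3/20) + 33/100) / (2·(1/10)) = 9/10 m/s
check:
T_s = v_R/a_R = (9/10)/5 = 0.1800 s
robot covers v_R·T_r = 0.9000·0.1500 = 0.1350 m before braking
robot under decel: 0.9000²/(2·5.0000) = 0.0810 m
human closes 0.0000·0.3300 = 0.0000 m
C+Z_d+Z_r = 0.0800+0.0300+0.0600 = 0.1700 m
sum ≈ 0.1350+0.0810+0.0000+0.1700 ≈ 0.3860 m = S ✓

v_R_max = 9/10 m/s = 0.9000 m/s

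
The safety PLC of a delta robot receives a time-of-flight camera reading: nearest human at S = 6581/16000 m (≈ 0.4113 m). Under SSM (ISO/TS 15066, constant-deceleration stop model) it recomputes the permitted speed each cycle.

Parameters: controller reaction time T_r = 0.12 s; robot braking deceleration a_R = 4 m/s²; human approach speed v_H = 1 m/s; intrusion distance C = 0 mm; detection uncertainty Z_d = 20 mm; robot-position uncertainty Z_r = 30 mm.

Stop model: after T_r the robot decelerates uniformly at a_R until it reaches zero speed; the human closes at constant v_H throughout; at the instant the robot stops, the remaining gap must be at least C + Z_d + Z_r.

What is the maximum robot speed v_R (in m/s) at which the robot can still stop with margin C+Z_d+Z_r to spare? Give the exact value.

collect terms ⇒ (1/8)·v_R² + (37/100)·v_R + (-3861/16000) = 0
  disc = (37/100)² − 4·(1/8)·(-3861/16000) = 41209/160000 ; √disc = 203/400
  v_R = (−(37/100) + 203/400) / (2·(1/8)) = 11/20 m/s
check:
braking lasts T_s = (11/20)/4 = 0.1375 s
robot in T_r: 0.5500·0.1200 = 0.0660 m
robot under decel: 0.5500²/(2·4.0000) = 0.0378 m
human over T_r+T_s: 1.0000·(0.1200+0.1375) = 0.2575 m
margins: 0.0000+0.0200+0.0300 = 0.0500 m
sum ≈ 0.0660+0.0378+0.2575+0.0500 ≈ 0.4113 m = S ✓

v_R_max = 11/20 m/s = 0.5500 m/s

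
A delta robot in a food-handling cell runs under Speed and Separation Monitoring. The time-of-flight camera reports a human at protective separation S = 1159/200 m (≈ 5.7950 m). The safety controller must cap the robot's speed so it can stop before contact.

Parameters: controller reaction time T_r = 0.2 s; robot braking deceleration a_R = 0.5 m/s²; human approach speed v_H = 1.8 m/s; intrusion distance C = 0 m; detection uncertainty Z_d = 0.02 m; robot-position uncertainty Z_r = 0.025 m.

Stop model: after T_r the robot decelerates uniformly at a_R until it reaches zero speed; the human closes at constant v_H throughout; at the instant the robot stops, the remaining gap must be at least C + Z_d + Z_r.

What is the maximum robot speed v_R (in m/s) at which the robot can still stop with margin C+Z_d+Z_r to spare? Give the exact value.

v_R_max = 11/10 m/s = 1.1000 m/s

collect terms ⇒ (1)·v_R² + (19/5)·v_R + (-539/100) = 0
  disc = (19/5)² − 4·(1)·(-539/100) = 36 ; √disc = 6
  v_R = (−(19/5) + 6) / (2·(1)) = 11/10 m/s
check:
braking lasts T_s = (11/10)/(1/2) = 2.2000 s
reaction-phase robot travel = 1.1000·0.2000 = 0.2200 m
braking distance = 1.1000²/(2·0.5000) = 1.2100 m
human closes 1.8000·2.4000 = 4.3200 m
C+Z_d+Z_r = 0.0000+0.0200+0.0250 = 0.0450 m
sum ≈ 0.2200+1.2100+4.3200+0.0450 ≈ 5.7950 m = S ✓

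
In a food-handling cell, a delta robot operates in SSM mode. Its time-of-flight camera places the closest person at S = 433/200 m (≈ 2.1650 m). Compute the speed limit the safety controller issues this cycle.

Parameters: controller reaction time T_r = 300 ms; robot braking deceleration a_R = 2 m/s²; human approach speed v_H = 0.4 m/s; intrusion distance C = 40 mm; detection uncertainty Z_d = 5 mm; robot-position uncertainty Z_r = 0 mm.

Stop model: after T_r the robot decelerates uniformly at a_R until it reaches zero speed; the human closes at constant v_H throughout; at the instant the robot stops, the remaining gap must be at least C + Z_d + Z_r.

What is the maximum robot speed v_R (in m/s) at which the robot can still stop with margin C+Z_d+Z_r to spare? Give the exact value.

v_R_max = 2 m/s = 2.0000 m/s

collect terms ⇒ (1/4)·v_R² + (1/2)·v_R + (-2) = 0
  disc = (1/2)² − 4·(1/4)·(-2) = 9/4 ; √disc = 3/2
  v_R = (−(1/2) + 3/2) / (2·(1/4)) = 2 m/s
check:
T_s = v_R/a_R = 2/2 = 1.0000 s
robot covers v_R·T_r = 2.0000·0.3000 = 0.6000 m before braking
robot under decel: 2.0000²/(2·2.0000) = 1.0000 m
person approaches 0.4000·(0.3000+1.0000) = 0.5200 m
C+Z_d+Z_r = 0.0400+0.0050+0.0000 = 0.0450 m
sum ≈ 0.6000+1.0000+0.5200+0.0450 ≈ 2.1650 m = S ✓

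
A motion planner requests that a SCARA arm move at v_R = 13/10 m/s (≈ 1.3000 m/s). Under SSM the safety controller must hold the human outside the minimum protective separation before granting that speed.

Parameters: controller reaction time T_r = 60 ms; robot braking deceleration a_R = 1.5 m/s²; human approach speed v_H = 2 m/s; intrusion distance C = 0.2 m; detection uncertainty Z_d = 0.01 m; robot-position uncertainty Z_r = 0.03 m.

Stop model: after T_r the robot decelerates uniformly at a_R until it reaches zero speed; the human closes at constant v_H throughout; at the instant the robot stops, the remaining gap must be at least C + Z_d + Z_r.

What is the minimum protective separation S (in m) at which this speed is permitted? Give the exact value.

S_min = 2051/750 m = 2.7347 m

braking lasts T_s = (13/10)/(3/2) = 0.8667 s
robot covers v_R·T_r = 1.3000·0.0600 = 0.0780 m before braking
robot under decel: 1.3000²/(2·1.5000) = 0.5633 m
human over T_r+T_s: 2.0000·(0.0600+0.8667) = 1.8533 m
C+Z_d+Z_r = 0.2000+0.0100+0.0300 = 0.2400 m
S_min ≈ 0.0780+0.5633+1.8533+0.2400  ⇒  S_min = 2051/750 m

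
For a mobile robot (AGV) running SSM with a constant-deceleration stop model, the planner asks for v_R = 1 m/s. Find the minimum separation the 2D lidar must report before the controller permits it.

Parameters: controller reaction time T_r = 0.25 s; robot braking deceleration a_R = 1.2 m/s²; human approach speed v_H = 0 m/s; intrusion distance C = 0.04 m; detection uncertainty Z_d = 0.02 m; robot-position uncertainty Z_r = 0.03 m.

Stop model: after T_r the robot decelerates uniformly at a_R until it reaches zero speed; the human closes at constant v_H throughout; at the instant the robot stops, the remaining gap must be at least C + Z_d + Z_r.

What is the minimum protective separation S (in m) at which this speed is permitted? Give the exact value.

S_min = 227/300 m = 0.7567 m

T_s = v_R/a_R = 1/(6/5) = 0.8333 s
robot in T_r: 1.0000·0.2500 = 0.2500 m
robot covers 1.0000·0.8333 − ½·1.2000·0.8333² = 0.4167 m while stopping
human closes 0.0000·1.0833 = 0.0000 m
residual clearance needed = 0.0400+0.0200+0.0300 = 0.0900 m
S_min ≈ 0.2500+0.4167+0.0000+0.0900  ⇒  S_min = 227/300 m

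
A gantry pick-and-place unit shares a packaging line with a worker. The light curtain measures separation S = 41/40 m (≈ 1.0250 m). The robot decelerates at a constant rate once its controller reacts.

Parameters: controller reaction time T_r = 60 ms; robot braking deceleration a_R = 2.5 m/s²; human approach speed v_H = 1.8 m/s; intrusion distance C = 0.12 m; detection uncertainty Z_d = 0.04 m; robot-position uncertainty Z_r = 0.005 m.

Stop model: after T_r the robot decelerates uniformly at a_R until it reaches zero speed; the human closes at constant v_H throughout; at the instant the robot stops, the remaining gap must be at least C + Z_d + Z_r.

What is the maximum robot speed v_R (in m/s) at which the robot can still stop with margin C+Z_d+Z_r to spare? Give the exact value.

at the boundary: (1/5)·v² + (39/50)·v + (-94/125) = 0
  disc = (39/50)² − 4·(1/5)·(-94/125) = 121/100 ; √disc = 11/10
  v_R = (−(39/50) + 11/10) / (2·(1/5)) = 4/5 m/s
check:
stop time T_s = (4/5)/(5/2) = 0.3200 s
robot in T_r: 0.8000·0.0600 = 0.0480 m
braking distance = 0.8000²/(2·2.5000) = 0.1280 m
human over T_r+T_s: 1.8000·(0.0600+0.3200) = 0.6840 m
residual clearance needed = 0.1200+0.0400+0.0050 = 0.1650 m
sum ≈ 0.0480+0.1280+0.6840+0.1650 ≈ 1.0250 m = S ✓

v_R_max = 4/5 m/s = 0.8000 m/s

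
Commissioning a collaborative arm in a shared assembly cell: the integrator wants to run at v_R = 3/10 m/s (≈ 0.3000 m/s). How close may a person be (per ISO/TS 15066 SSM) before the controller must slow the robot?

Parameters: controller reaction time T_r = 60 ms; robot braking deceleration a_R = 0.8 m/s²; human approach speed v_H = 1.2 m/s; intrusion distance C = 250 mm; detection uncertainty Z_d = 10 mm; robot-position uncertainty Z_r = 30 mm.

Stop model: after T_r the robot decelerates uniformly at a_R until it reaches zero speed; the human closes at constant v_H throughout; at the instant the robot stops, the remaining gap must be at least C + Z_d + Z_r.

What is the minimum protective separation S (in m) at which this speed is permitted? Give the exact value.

S_min = 709/800 m = 0.8862 m

T_s = v_R/a_R = (3/10)/(4/5) = 0.3750 s
robot in T_r: 0.3000·0.0600 = 0.0180 m
robot under decel: 0.3000²/(2·0.8000) = 0.0563 m
human over T_r+T_s: 1.2000·(0.0600+0.3750) = 0.5220 m
margins: 0.2500+0.0100+0.0300 = 0.2900 m
S_min ≈ 0.0180+0.0563+0.5220+0.2900  ⇒  S_min = 709/800 m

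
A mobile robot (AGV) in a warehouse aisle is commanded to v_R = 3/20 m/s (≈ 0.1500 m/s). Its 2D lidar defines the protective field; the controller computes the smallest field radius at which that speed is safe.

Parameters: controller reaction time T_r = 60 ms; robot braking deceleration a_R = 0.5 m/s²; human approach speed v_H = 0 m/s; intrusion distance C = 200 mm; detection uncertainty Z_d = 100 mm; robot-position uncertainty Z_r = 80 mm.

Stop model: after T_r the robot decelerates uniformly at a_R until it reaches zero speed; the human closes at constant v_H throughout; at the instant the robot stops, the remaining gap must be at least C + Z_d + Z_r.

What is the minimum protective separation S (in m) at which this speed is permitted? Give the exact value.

S_min = 823/2000 m = 0.4115 m

stop time T_s = (3/20)/(1/2) = 0.3000 s
reaction-phase robot travel = 0.1500·0.0600 = 0.0090 m
braking distance = 0.1500²/(2·0.5000) = 0.0225 m
human closes 0.0000·0.3600 = 0.0000 m
residual clearance needed = 0.2000+0.1000+0.0800 = 0.3800 m
S_min ≈ 0.0090+0.0225+0.0000+0.3800  ⇒  S_min = 823/2000 m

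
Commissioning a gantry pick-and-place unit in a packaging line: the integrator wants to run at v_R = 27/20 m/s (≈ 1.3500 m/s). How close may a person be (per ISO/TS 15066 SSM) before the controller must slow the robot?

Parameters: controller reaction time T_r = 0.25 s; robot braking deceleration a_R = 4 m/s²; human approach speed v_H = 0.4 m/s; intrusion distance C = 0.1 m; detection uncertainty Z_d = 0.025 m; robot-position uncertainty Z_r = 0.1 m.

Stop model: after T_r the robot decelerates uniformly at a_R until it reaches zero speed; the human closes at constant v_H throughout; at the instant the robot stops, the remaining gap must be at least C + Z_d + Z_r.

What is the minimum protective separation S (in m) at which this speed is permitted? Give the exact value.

stop time T_s = (27/20)/4 = 0.3375 s
reaction-phase robot travel = 1.3500·0.2500 = 0.3375 m
robot covers 1.3500·0.3375 − ½·4.0000·0.3375² = 0.2278 m while stopping
human closes 0.4000·0.5875 = 0.2350 m
margins: 0.1000+0.0250+0.1000 = 0.2250 m
S_min ≈ 0.3375+0.2278+0.2350+0.2250  ⇒  S_min = 3281/3200 m

S_min = 3281/3200 m = 1.0253 m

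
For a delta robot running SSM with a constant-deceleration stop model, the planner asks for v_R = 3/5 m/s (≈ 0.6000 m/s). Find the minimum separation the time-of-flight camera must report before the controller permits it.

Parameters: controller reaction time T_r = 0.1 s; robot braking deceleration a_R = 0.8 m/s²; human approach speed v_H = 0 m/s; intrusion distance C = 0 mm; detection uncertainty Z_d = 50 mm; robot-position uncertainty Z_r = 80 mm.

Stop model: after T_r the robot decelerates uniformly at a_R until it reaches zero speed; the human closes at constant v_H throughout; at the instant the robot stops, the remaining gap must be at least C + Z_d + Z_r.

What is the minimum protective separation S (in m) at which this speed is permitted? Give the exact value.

S_min = 83/200 m = 0.4150 m

T_s = v_R/a_R = (3/5)/(4/5) = 0.7500 s
robot covers v_R·T_r = 0.6000·0.1000 = 0.0600 m before braking
robot under decel: 0.6000²/(2·0.8000) = 0.2250 m
human over T_r+T_s: 0.0000·(0.1000+0.7500) = 0.0000 m
margins: 0.0000+0.0500+0.0800 = 0.1300 m
S_min ≈ 0.0600+0.2250+0.0000+0.1300  ⇒  S_min = 83/200 m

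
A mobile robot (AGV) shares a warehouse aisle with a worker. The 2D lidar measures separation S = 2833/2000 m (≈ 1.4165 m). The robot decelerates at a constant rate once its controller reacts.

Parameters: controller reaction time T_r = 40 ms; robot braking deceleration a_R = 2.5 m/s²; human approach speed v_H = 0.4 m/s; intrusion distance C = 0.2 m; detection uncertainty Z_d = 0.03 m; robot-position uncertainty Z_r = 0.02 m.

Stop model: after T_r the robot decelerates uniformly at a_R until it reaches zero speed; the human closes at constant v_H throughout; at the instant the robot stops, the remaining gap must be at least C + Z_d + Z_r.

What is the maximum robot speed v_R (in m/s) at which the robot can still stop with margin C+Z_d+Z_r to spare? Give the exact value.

collect terms ⇒ (1/5)·v_R² + (1/5)·v_R + (-2301/2000) = 0
  disc = (1/5)² − 4·(1/5)·(-2301/2000) = 2401/2500 ; √disc = 49/50
  v_R = (−(1/5) + 49/50) / (2·(1/5)) = 39/20 m/s
check:
braking lasts T_s = (39/20)/(5/2) = 0.7800 s
robot in T_r: 1.9500·0.0400 = 0.0780 m
robot covers 1.9500·0.7800 − ½·2.5000·0.7800² = 0.7605 m while stopping
human closes 0.4000·0.8200 = 0.3280 m
margins: 0.2000+0.0300+0.0200 = 0.2500 m
sum ≈ 0.0780+0.7605+0.3280+0.2500 ≈ 1.4165 m = S ✓

v_R_max = 39/20 m/s = 1.9500 m/s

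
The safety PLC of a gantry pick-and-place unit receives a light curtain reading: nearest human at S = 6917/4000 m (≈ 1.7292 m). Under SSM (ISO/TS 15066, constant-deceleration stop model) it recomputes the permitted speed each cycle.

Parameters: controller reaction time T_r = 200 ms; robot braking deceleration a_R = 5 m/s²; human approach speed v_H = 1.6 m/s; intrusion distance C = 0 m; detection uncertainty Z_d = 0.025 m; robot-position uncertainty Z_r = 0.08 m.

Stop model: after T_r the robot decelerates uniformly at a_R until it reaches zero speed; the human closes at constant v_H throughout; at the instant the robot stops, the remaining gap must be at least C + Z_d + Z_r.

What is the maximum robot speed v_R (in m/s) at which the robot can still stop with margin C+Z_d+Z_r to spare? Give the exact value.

v_R_max = 37/20 m/s = 1.8500 m/s

collect terms ⇒ (1/10)·v_R² + (13/25)·v_R + (-5217/4000) = 0
  disc = (13/25)² − 4·(1/10)·(-5217/4000) = 7921/10000 ; √disc = 89/100
  v_R = (−(13/25) + 89/100) / (2·(1/10)) = 37/20 m/s
check:
T_s = v_R/a_R = (37/20)/5 = 0.3700 s
reaction-phase robot travel = 1.8500·0.2000 = 0.3700 m
robot under decel: 1.8500²/(2·5.0000) = 0.3422 m
human closes 1.6000·0.5700 = 0.9120 m
margins: 0.0000+0.0250+0.0800 = 0.1050 m
sum ≈ 0.3700+0.3422+0.9120+0.1050 ≈ 1.7292 m = S ✓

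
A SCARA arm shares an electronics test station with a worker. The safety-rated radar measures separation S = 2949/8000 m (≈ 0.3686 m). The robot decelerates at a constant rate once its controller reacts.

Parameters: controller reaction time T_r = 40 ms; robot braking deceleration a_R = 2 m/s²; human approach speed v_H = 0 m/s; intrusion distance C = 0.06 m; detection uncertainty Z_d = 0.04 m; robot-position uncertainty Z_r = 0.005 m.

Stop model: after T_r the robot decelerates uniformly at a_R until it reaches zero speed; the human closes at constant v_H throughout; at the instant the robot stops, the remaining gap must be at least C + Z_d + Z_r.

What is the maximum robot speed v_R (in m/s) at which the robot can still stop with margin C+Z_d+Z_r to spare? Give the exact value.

v_R_max = 19/20 m/s = 0.9500 m/s

collect terms ⇒ (1/4)·v_R² + (1/25)·v_R + (-2109/8000) = 0
  disc = (1/25)² − 4·(1/4)·(-2109/8000) = 10609/40000 ; √disc = 103/200
  v_R = (−(1/25) + 103/200) / (2·(1/4)) = 19/20 m/s
check:
T_s = v_R/a_R = (19/20)/2 = 0.4750 s
robot covers v_R·T_r = 0.9500·0.0400 = 0.0380 m before braking
braking distance = 0.9500²/(2·2.0000) = 0.2256 m
person approaches 0.0000·(0.0400+0.4750) = 0.0000 m
margins: 0.0600+0.0400+0.0050 = 0.1050 m
sum ≈ 0.0380+0.2256+0.0000+0.1050 ≈ 0.3686 m = S ✓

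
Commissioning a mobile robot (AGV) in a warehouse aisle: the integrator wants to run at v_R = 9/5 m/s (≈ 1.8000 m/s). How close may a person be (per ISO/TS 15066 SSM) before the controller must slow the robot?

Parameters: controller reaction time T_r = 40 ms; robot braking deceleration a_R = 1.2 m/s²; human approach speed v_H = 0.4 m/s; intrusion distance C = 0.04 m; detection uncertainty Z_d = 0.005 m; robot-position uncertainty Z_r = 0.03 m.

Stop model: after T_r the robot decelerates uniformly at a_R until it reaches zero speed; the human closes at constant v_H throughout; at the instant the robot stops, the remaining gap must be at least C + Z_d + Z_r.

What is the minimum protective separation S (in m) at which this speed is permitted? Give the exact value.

S_min = 2113/1000 m = 2.1130 m

braking lasts T_s = (9/5)/(6/5) = 1.5000 s
reaction-phase robot travel = 1.8000·0.0400 = 0.0720 m
robot under decel: 1.8000²/(2·1.2000) = 1.3500 m
human closes 0.4000·1.5400 = 0.6160 m
margins: 0.0400+0.0050+0.0300 = 0.0750 m
S_min ≈ 0.0720+1.3500+0.6160+0.0750  ⇒  S_min = 2113/1000 m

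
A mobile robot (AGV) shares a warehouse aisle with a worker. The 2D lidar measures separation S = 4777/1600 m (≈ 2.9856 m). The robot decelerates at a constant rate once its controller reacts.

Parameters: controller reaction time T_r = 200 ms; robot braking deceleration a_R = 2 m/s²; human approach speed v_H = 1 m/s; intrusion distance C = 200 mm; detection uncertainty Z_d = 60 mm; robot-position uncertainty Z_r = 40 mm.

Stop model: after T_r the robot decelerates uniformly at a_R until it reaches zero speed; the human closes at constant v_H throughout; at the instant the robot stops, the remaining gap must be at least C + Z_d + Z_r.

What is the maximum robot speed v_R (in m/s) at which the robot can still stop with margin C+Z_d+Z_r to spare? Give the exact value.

v_R_max = 41/20 m/s = 2.0500 m/s

quadratic (1/4)·v² + (7/10)·v + (-3977/1600) = 0
  disc = (7/10)² − 4·(1/4)·(-3977/1600) = 4761/1600 ; √disc = 69/40
  v_R = (−(7/10) + 69/40) / (2·(1/4)) = 41/20 m/s
check:
stop time T_s = (41/20)/2 = 1.0250 s
reaction-phase robot travel = 2.0500·0.2000 = 0.4100 m
robot under decel: 2.0500²/(2·2.0000) = 1.0506 m
human over T_r+T_s: 1.0000·(0.2000+1.0250) = 1.2250 m
C+Z_d+Z_r = 0.2000+0.0600+0.0400 = 0.3000 m
sum ≈ 0.4100+1.0506+1.2250+0.3000 ≈ 2.9856 m = S ✓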